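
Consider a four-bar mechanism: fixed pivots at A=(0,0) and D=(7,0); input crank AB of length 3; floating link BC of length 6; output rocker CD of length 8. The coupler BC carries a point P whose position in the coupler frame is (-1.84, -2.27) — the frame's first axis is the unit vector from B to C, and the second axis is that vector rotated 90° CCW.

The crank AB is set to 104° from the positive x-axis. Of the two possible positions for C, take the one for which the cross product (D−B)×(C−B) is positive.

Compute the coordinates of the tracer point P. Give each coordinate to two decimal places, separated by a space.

-0.40 0.01

A=(0,0), D=(7.00,0)
B = A + 3.00·(cos104°, sin104°) = (-0.7258, 2.9109)
|BD| = 8.2560
circle(B,6.00) ∩ circle(D,8.00): a=2.4322, h=5.4849
  candidates: C₊=(3.4841,7.1860) cross=45.283; C₋=(-0.3836,-3.0793) cross=-45.283
  mode + wants cross > 0 → take C=(3.4841,7.1860) (cross=45.283)
ex = (C−B)/|BC| = (0.7017,0.7125); ey = (-0.7125,0.7017)
P = B + -1.84·ex + -2.27·ey = (-0.3994,0.0071)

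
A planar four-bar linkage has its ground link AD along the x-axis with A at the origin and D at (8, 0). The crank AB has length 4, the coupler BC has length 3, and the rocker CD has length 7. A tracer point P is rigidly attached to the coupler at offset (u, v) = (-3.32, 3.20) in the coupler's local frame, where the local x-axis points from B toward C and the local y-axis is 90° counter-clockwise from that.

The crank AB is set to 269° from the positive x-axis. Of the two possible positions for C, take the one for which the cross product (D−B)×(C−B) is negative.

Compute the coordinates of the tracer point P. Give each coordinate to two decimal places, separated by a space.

A=(0,0), D=(8.00,0)
B = A + 4.00·(cos269°, sin269°) = (-0.0698, -3.9994)
|BD| = 9.0065
circle(B,3.00) ∩ circle(D,7.00): a=2.2826, h=1.9467
  candidates: C₊=(1.1110,-1.2415) cross=17.533; C₋=(2.8399,-4.7300) cross=-17.533
  mode - wants cross < 0 → take C=(2.8399,-4.7300) (cross=-17.533)
ex = (C−B)/|BC| = (0.9699,-0.2435); ey = (0.2435,0.9699)
P = B + -3.32·ex + 3.20·ey = (-2.5105,-0.0872)

-2.51 -0.09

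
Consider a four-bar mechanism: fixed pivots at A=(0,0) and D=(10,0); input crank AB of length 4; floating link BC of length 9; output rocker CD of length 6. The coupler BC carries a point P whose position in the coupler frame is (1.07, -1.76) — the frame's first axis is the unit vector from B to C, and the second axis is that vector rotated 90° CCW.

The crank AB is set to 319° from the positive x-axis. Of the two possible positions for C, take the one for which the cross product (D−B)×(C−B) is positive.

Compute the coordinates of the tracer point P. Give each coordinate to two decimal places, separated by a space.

A=(0,0), D=(10.00,0)
B = A + 4.00·(cos319°, sin319°) = (3.0188, -2.6242)
|BD| = 7.4581
circle(B,9.00) ∩ circle(D,6.00): a=6.7459, h=5.9576
  candidates: C₊=(7.2371,5.3260) cross=44.432; C₋=(11.4296,-5.8272) cross=-44.432
  mode + wants cross > 0 → take C=(7.2371,5.3260) (cross=44.432)
ex = (C−B)/|BC| = (0.4687,0.8834); ey = (-0.8834,0.4687)
P = B + 1.07·ex + -1.76·ey = (5.0751,-2.5039)

5.08 -2.50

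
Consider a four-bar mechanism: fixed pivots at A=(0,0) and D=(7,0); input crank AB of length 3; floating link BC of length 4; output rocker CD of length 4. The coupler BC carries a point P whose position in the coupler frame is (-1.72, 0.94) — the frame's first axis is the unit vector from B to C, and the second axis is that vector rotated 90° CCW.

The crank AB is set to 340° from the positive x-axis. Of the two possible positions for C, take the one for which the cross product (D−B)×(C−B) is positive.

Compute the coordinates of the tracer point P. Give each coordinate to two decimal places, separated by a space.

A=(0,0), D=(7.00,0)
B = A + 3.00·(cos340°, sin340°) = (2.8191, -1.0261)
|BD| = 4.3050
circle(B,4.00) ∩ circle(D,4.00): a=2.1525, h=3.3715
  candidates: C₊=(4.1060,2.7613) cross=14.514; C₋=(5.7131,-3.7873) cross=-14.514
  mode + wants cross > 0 → take C=(4.1060,2.7613) (cross=14.514)
ex = (C−B)/|BC| = (0.3217,0.9468); ey = (-0.9468,0.3217)
P = B + -1.72·ex + 0.94·ey = (1.3757,-2.3522)

1.38 -2.35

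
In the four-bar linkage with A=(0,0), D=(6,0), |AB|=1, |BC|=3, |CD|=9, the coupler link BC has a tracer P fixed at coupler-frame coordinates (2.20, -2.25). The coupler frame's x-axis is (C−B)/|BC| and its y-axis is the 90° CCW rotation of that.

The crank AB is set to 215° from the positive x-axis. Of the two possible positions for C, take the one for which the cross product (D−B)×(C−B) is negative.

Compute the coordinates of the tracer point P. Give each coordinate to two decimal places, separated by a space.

A=(0,0), D=(6.00,0)
B = A + 1.00·(cos215°, sin215°) = (-0.8192, -0.5736)
|BD| = 6.8432
circle(B,3.00) ∩ circle(D,9.00): a=-1.8391, h=2.3702
  candidates: C₊=(-2.8504,1.6341) cross=16.220; C₋=(-2.4531,-3.0896) cross=-16.220
  mode - wants cross < 0 → take C=(-2.4531,-3.0896) (cross=-16.220)
ex = (C−B)/|BC| = (-0.5446,-0.8387); ey = (0.8387,-0.5446)
P = B + 2.20·ex + -2.25·ey = (-3.9044,-1.1932)

-3.90 -1.19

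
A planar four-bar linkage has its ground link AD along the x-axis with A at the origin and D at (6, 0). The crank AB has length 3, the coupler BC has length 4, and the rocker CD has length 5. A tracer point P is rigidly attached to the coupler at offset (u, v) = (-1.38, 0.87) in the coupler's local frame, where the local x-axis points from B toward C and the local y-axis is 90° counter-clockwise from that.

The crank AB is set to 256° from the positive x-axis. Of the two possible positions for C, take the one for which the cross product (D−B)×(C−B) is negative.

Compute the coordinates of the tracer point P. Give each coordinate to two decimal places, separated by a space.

A=(0,0), D=(6.00,0)
B = A + 3.00·(cos256°, sin256°) = (-0.7258, -2.9109)
|BD| = 7.3287
circle(B,4.00) ∩ circle(D,5.00): a=3.0503, h=2.5876
  candidates: C₊=(1.0458,0.6754) cross=18.964; C₋=(3.1014,-4.0741) cross=-18.964
  mode - wants cross < 0 → take C=(3.1014,-4.0741) (cross=-18.964)
ex = (C−B)/|BC| = (0.9568,-0.2908); ey = (0.2908,0.9568)
P = B + -1.38·ex + 0.87·ey = (-1.7931,-1.6772)

-1.79 -1.68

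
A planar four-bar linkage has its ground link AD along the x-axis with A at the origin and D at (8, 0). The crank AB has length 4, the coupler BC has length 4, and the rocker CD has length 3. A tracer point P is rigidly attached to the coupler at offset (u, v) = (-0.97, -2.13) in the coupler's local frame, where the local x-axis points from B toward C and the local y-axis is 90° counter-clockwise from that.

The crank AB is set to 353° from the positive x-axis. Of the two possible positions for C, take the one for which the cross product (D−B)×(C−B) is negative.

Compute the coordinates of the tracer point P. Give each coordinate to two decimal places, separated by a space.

1.92 -1.61

A=(0,0), D=(8.00,0)
B = A + 4.00·(cos353°, sin353°) = (3.9702, -0.4875)
|BD| = 4.0592
circle(B,4.00) ∩ circle(D,3.00): a=2.8918, h=2.7636
  candidates: C₊=(6.5092,2.6034) cross=11.218; C₋=(7.1730,-2.8838) cross=-11.218
  mode - wants cross < 0 → take C=(7.1730,-2.8838) (cross=-11.218)
ex = (C−B)/|BC| = (0.8007,-0.5991); ey = (0.5991,0.8007)
P = B + -0.97·ex + -2.13·ey = (1.9175,-1.6119)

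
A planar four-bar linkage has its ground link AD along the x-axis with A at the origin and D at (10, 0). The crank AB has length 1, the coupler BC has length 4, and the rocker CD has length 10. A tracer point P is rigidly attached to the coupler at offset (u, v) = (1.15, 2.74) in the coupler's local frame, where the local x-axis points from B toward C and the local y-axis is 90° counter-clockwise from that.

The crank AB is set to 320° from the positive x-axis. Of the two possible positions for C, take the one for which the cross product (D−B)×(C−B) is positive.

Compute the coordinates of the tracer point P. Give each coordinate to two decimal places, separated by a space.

-2.02 0.38

A=(0,0), D=(10.00,0)
B = A + 1.00·(cos320°, sin320°) = (0.7660, -0.6428)
|BD| = 9.2563
circle(B,4.00) ∩ circle(D,10.00): a=0.0907, h=3.9990
  candidates: C₊=(0.5788,3.3528) cross=37.016; C₋=(1.1342,-4.6258) cross=-37.016
  mode + wants cross > 0 → take C=(0.5788,3.3528) (cross=37.016)
ex = (C−B)/|BC| = (-0.0468,0.9989); ey = (-0.9989,-0.0468)
P = B + 1.15·ex + 2.74·ey = (-2.0248,0.3777)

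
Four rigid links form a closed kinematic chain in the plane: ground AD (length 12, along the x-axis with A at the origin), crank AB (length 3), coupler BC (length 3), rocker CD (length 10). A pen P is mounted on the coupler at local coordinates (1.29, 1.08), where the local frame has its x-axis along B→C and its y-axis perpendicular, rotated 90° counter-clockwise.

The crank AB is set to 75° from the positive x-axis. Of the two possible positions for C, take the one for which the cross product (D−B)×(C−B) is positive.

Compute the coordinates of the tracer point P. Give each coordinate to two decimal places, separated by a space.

A=(0,0), D=(12.00,0)
B = A + 3.00·(cos75°, sin75°) = (0.7765, 2.8978)
|BD| = 11.5916
circle(B,3.00) ∩ circle(D,10.00): a=1.8705, h=2.3454
  candidates: C₊=(3.1739,4.7011) cross=27.187; C₋=(2.0013,0.1592) cross=-27.187
  mode + wants cross > 0 → take C=(3.1739,4.7011) (cross=27.187)
ex = (C−B)/|BC| = (0.7992,0.6011); ey = (-0.6011,0.7992)
P = B + 1.29·ex + 1.08·ey = (1.1582,4.5363)

1.16 4.54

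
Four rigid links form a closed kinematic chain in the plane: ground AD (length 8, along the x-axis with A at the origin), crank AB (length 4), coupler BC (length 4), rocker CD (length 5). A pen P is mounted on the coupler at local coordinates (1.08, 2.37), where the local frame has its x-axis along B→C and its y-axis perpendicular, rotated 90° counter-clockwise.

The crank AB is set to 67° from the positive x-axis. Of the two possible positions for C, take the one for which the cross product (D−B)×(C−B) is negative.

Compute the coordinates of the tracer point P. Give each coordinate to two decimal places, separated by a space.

4.16 3.53

A=(0,0), D=(8.00,0)
B = A + 4.00·(cos67°, sin67°) = (1.5629, 3.6820)
|BD| = 7.4157
circle(B,4.00) ∩ circle(D,5.00): a=3.1011, h=2.5266
  candidates: C₊=(5.5092,4.3354) cross=18.736; C₋=(3.0003,-0.0508) cross=-18.736
  mode - wants cross < 0 → take C=(3.0003,-0.0508) (cross=-18.736)
ex = (C−B)/|BC| = (0.3593,-0.9332); ey = (0.9332,0.3593)
P = B + 1.08·ex + 2.37·ey = (4.1627,3.5258)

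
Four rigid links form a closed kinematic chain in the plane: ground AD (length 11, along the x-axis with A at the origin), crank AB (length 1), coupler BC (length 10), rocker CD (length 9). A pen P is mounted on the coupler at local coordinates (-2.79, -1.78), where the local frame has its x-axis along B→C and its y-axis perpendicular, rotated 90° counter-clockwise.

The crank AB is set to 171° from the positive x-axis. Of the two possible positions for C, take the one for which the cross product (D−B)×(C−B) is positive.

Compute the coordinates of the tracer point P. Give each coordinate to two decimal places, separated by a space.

A=(0,0), D=(11.00,0)
B = A + 1.00·(cos171°, sin171°) = (-0.9877, 0.1564)
|BD| = 11.9887
circle(B,10.00) ∩ circle(D,9.00): a=6.7868, h=7.3444
  candidates: C₊=(5.8943,7.4116) cross=88.050; C₋=(5.7027,-7.2759) cross=-88.050
  mode + wants cross > 0 → take C=(5.8943,7.4116) (cross=88.050)
ex = (C−B)/|BC| = (0.6882,0.7255); ey = (-0.7255,0.6882)
P = B + -2.79·ex + -1.78·ey = (-1.6163,-3.0928)

-1.62 -3.09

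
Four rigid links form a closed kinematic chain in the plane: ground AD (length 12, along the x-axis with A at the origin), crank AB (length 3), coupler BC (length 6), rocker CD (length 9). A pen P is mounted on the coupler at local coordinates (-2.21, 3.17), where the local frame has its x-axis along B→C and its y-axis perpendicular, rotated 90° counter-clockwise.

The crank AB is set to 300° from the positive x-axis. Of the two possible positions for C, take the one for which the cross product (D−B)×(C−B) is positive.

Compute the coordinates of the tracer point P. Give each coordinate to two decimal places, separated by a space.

-2.23 -3.60

A=(0,0), D=(12.00,0)
B = A + 3.00·(cos300°, sin300°) = (1.5000, -2.5981)
|BD| = 10.8167
circle(B,6.00) ∩ circle(D,9.00): a=3.3282, h=4.9923
  candidates: C₊=(3.5317,3.0475) cross=54.000; C₋=(5.9299,-6.6448) cross=-54.000
  mode + wants cross > 0 → take C=(3.5317,3.0475) (cross=54.000)
ex = (C−B)/|BC| = (0.3386,0.9409); ey = (-0.9409,0.3386)
P = B + -2.21·ex + 3.17·ey = (-2.2311,-3.6041)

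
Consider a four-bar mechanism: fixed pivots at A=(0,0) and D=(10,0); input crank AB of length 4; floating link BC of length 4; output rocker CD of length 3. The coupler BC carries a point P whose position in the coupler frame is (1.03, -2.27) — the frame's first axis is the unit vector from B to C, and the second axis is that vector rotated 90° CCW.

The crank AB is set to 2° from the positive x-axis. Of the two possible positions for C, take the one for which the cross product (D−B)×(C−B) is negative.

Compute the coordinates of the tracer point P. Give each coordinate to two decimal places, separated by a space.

A=(0,0), D=(10.00,0)
B = A + 4.00·(cos2°, sin2°) = (3.9976, 0.1396)
|BD| = 6.0041
circle(B,4.00) ∩ circle(D,3.00): a=3.5850, h=1.7743
  candidates: C₊=(7.6228,1.8300) cross=10.653; C₋=(7.5403,-1.7175) cross=-10.653
  mode - wants cross < 0 → take C=(7.5403,-1.7175) (cross=-10.653)
ex = (C−B)/|BC| = (0.8857,-0.4643); ey = (0.4643,0.8857)
P = B + 1.03·ex + -2.27·ey = (3.8559,-2.3491)

3.86 -2.35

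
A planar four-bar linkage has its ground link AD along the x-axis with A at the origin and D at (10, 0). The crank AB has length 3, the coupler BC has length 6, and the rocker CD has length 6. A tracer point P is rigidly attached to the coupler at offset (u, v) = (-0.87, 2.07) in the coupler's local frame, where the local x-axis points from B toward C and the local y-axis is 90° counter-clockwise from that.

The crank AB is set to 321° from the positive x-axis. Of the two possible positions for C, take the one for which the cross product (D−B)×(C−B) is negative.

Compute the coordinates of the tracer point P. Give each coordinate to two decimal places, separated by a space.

A=(0,0), D=(10.00,0)
B = A + 3.00·(cos321°, sin321°) = (2.3314, -1.8880)
|BD| = 7.8975
circle(B,6.00) ∩ circle(D,6.00): a=3.9488, h=4.5174
  candidates: C₊=(5.0858,3.4425) cross=35.677; C₋=(7.2456,-5.3304) cross=-35.677
  mode - wants cross < 0 → take C=(7.2456,-5.3304) (cross=-35.677)
ex = (C−B)/|BC| = (0.8190,-0.5737); ey = (0.5737,0.8190)
P = B + -0.87·ex + 2.07·ey = (2.8065,0.3066)

2.81 0.31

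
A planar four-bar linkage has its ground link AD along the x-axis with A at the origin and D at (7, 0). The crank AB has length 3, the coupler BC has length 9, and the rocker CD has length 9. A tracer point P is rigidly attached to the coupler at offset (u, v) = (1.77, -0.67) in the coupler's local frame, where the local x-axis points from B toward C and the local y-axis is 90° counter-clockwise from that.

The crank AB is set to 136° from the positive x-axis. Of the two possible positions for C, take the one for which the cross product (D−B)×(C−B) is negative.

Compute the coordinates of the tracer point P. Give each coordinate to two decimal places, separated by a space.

A=(0,0), D=(7.00,0)
B = A + 3.00·(cos136°, sin136°) = (-2.1580, 2.0840)
|BD| = 9.3921
circle(B,9.00) ∩ circle(D,9.00): a=4.6961, h=7.6777
  candidates: C₊=(4.1246,8.5283) cross=72.110; C₋=(0.7174,-6.4443) cross=-72.110
  mode - wants cross < 0 → take C=(0.7174,-6.4443) (cross=-72.110)
ex = (C−B)/|BC| = (0.3195,-0.9476); ey = (0.9476,0.3195)
P = B + 1.77·ex + -0.67·ey = (-2.2274,0.1927)

-2.23 0.19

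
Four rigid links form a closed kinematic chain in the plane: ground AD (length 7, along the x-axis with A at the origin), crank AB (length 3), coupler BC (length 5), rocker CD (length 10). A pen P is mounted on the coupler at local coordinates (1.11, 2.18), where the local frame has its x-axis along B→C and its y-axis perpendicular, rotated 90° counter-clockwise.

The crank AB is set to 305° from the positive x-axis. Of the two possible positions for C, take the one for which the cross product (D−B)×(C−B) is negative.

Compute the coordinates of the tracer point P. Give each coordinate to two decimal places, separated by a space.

3.39 -4.24

A=(0,0), D=(7.00,0)
B = A + 3.00·(cos305°, sin305°) = (1.7207, -2.4575)
|BD| = 5.8232
circle(B,5.00) ∩ circle(D,10.00): a=-3.5281, h=3.5429
  candidates: C₊=(-2.9730,-0.7344) cross=20.631; C₋=(0.0173,-7.1583) cross=-20.631
  mode - wants cross < 0 → take C=(0.0173,-7.1583) (cross=-20.631)
ex = (C−B)/|BC| = (-0.3407,-0.9402); ey = (0.9402,-0.3407)
P = B + 1.11·ex + 2.18·ey = (3.3922,-4.2437)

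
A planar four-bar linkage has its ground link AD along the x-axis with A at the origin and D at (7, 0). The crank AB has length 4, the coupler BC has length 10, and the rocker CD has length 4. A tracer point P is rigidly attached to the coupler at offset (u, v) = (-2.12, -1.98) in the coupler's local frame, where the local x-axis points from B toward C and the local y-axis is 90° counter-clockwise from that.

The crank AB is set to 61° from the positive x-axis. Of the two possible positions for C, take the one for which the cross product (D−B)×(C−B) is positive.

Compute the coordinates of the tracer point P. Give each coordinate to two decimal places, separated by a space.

A=(0,0), D=(7.00,0)
B = A + 4.00·(cos61°, sin61°) = (1.9392, 3.4985)
|BD| = 6.1523
circle(B,10.00) ∩ circle(D,4.00): a=9.9029, h=1.3904
  candidates: C₊=(10.8758,-0.9891) cross=8.554; C₋=(9.2945,-3.2764) cross=-8.554
  mode + wants cross > 0 → take C=(10.8758,-0.9891) (cross=8.554)
ex = (C−B)/|BC| = (0.8937,-0.4488); ey = (0.4488,0.8937)
P = B + -2.12·ex + -1.98·ey = (-0.8438,2.6804)

-0.84 2.68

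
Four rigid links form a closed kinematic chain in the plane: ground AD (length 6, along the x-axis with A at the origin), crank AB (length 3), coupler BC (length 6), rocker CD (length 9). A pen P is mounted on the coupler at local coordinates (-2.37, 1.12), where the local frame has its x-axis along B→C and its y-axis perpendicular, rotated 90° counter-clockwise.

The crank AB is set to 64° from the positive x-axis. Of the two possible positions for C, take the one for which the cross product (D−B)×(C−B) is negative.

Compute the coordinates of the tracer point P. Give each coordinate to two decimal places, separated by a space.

3.77 3.62

A=(0,0), D=(6.00,0)
B = A + 3.00·(cos64°, sin64°) = (1.3151, 2.6964)
|BD| = 5.4054
circle(B,6.00) ∩ circle(D,9.00): a=-1.4598, h=5.8197
  candidates: C₊=(2.9530,8.4685) cross=31.458; C₋=(-2.8531,-1.6194) cross=-31.458
  mode - wants cross < 0 → take C=(-2.8531,-1.6194) (cross=-31.458)
ex = (C−B)/|BC| = (-0.6947,-0.7193); ey = (0.7193,-0.6947)
P = B + -2.37·ex + 1.12·ey = (3.7672,3.6230)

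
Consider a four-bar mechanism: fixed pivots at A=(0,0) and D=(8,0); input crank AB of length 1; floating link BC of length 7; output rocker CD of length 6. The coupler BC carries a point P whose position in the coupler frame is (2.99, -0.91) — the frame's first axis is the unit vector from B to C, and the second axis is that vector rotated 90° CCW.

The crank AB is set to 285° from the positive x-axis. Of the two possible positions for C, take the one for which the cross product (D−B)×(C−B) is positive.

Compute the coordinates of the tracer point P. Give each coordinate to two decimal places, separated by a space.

2.73 0.94

A=(0,0), D=(8.00,0)
B = A + 1.00·(cos285°, sin285°) = (0.2588, -0.9659)
|BD| = 7.8012
circle(B,7.00) ∩ circle(D,6.00): a=4.7338, h=5.1567
  candidates: C₊=(4.3177,4.7372) cross=40.228; C₋=(5.5947,-5.4968) cross=-40.228
  mode + wants cross > 0 → take C=(4.3177,4.7372) (cross=40.228)
ex = (C−B)/|BC| = (0.5798,0.8147); ey = (-0.8147,0.5798)
P = B + 2.99·ex + -0.91·ey = (2.7340,0.9425)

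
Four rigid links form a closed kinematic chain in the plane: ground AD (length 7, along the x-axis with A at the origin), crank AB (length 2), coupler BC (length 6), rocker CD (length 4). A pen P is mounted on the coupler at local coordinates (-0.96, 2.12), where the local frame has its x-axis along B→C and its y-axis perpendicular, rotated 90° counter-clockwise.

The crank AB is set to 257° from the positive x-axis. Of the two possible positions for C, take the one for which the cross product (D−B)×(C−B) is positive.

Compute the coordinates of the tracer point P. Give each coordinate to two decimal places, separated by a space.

-2.64 -1.15

A=(0,0), D=(7.00,0)
B = A + 2.00·(cos257°, sin257°) = (-0.4499, -1.9487)
|BD| = 7.7006
circle(B,6.00) ∩ circle(D,4.00): a=5.1489, h=3.0804
  candidates: C₊=(3.7518,2.3344) cross=23.721; C₋=(5.3109,-3.6259) cross=-23.721
  mode + wants cross > 0 → take C=(3.7518,2.3344) (cross=23.721)
ex = (C−B)/|BC| = (0.7003,0.7139); ey = (-0.7139,0.7003)
P = B + -0.96·ex + 2.12·ey = (-2.6356,-1.1494)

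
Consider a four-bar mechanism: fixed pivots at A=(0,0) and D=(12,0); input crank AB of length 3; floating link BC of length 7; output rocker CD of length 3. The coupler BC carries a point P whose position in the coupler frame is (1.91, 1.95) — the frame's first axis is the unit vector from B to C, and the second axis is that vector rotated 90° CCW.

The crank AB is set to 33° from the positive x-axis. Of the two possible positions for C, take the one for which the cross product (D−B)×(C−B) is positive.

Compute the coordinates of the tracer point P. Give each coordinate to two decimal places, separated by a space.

4.41 3.60

A=(0,0), D=(12.00,0)
B = A + 3.00·(cos33°, sin33°) = (2.5160, 1.6339)
|BD| = 9.6237
circle(B,7.00) ∩ circle(D,3.00): a=6.8901, h=1.2358
  candidates: C₊=(9.5158,1.6820) cross=11.893; C₋=(9.0962,-0.7537) cross=-11.893
  mode + wants cross > 0 → take C=(9.5158,1.6820) (cross=11.893)
ex = (C−B)/|BC| = (1.0000,0.0069); ey = (-0.0069,1.0000)
P = B + 1.91·ex + 1.95·ey = (4.4126,3.5970)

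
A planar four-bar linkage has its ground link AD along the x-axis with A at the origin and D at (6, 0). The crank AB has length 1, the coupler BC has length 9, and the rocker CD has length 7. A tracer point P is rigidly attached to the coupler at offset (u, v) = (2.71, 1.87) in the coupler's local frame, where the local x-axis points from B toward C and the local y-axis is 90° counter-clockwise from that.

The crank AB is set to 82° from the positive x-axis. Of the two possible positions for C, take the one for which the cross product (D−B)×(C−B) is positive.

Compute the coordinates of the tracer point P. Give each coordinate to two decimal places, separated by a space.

A=(0,0), D=(6.00,0)
B = A + 1.00·(cos82°, sin82°) = (0.1392, 0.9903)
|BD| = 5.9439
circle(B,9.00) ∩ circle(D,7.00): a=5.6638, h=6.9944
  candidates: C₊=(6.8891,6.9433) cross=41.574; C₋=(4.5585,-6.8500) cross=-41.574
  mode + wants cross > 0 → take C=(6.8891,6.9433) (cross=41.574)
ex = (C−B)/|BC| = (0.7500,0.6614); ey = (-0.6614,0.7500)
P = B + 2.71·ex + 1.87·ey = (0.9347,4.1853)

0.93 4.19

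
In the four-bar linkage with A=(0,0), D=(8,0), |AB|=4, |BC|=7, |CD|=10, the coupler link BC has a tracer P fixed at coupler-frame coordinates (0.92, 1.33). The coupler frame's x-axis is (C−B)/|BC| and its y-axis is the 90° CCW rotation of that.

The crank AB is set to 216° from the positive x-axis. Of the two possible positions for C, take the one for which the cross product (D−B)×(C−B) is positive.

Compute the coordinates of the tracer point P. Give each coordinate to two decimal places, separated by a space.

-4.21 -1.06

A=(0,0), D=(8.00,0)
B = A + 4.00·(cos216°, sin216°) = (-3.2361, -2.3511)
|BD| = 11.4794
circle(B,7.00) ∩ circle(D,10.00): a=3.5183, h=6.0516
  candidates: C₊=(-1.0317,4.2927) cross=69.468; C₋=(1.4471,-7.5538) cross=-69.468
  mode + wants cross > 0 → take C=(-1.0317,4.2927) (cross=69.468)
ex = (C−B)/|BC| = (0.3149,0.9491); ey = (-0.9491,0.3149)
P = B + 0.92·ex + 1.33·ey = (-4.2087,-1.0591)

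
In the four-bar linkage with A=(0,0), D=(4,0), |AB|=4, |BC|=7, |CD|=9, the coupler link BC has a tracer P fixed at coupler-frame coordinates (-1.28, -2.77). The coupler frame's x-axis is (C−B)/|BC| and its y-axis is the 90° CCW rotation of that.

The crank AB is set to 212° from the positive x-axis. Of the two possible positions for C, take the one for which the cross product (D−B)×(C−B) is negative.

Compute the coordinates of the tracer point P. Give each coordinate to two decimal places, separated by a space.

-6.43 -2.43

A=(0,0), D=(4.00,0)
B = A + 4.00·(cos212°, sin212°) = (-3.3922, -2.1197)
|BD| = 7.6901
circle(B,7.00) ∩ circle(D,9.00): a=1.7644, h=6.7740
  candidates: C₊=(-3.5633,4.8782) cross=52.092; C₋=(0.1711,-8.1449) cross=-52.092
  mode - wants cross < 0 → take C=(0.1711,-8.1449) (cross=-52.092)
ex = (C−B)/|BC| = (0.5090,-0.8607); ey = (0.8607,0.5090)
P = B + -1.28·ex + -2.77·ey = (-6.4280,-2.4280)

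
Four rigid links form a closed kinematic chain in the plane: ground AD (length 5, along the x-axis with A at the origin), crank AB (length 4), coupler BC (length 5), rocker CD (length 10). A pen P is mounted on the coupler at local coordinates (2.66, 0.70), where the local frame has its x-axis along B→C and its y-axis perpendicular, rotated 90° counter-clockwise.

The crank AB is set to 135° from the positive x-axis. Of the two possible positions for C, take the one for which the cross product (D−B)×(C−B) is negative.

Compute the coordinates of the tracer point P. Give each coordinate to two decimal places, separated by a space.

-3.26 0.11

A=(0,0), D=(5.00,0)
B = A + 4.00·(cos135°, sin135°) = (-2.8284, 2.8284)
|BD| = 8.3237
circle(B,5.00) ∩ circle(D,10.00): a=-0.3433, h=4.9882
  candidates: C₊=(-1.4563,7.6365) cross=41.520; C₋=(-4.8463,-1.7463) cross=-41.520
  mode - wants cross < 0 → take C=(-4.8463,-1.7463) (cross=-41.520)
ex = (C−B)/|BC| = (-0.4036,-0.9149); ey = (0.9149,-0.4036)
P = B + 2.66·ex + 0.70·ey = (-3.2615,0.1122)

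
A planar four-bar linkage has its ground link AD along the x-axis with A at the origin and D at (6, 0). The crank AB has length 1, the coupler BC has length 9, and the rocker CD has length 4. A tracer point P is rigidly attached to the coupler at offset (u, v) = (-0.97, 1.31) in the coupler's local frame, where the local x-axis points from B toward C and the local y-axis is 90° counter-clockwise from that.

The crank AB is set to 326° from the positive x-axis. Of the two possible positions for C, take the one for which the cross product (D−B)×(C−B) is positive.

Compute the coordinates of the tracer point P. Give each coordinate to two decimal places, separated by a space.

A=(0,0), D=(6.00,0)
B = A + 1.00·(cos326°, sin326°) = (0.8290, -0.5592)
|BD| = 5.2011
circle(B,9.00) ∩ circle(D,4.00): a=8.8492, h=1.6405
  candidates: C₊=(9.4506,2.0232) cross=8.532; C₋=(9.8033,-1.2388) cross=-8.532
  mode + wants cross > 0 → take C=(9.4506,2.0232) (cross=8.532)
ex = (C−B)/|BC| = (0.9579,0.2869); ey = (-0.2869,0.9579)
P = B + -0.97·ex + 1.31·ey = (-0.4761,0.4174)

-0.48 0.42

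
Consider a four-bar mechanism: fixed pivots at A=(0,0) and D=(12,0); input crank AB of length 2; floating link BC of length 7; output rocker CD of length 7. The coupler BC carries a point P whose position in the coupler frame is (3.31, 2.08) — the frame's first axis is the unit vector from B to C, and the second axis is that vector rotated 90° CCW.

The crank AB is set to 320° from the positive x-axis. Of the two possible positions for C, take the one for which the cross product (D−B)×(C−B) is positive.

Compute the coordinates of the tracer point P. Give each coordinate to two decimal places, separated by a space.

A=(0,0), D=(12.00,0)
B = A + 2.00·(cos320°, sin320°) = (1.5321, -1.2856)
|BD| = 10.5466
circle(B,7.00) ∩ circle(D,7.00): a=5.2733, h=4.6035
  candidates: C₊=(6.2049,3.9264) cross=48.551; C₋=(7.3272,-5.2120) cross=-48.551
  mode + wants cross > 0 → take C=(6.2049,3.9264) (cross=48.551)
ex = (C−B)/|BC| = (0.6675,0.7446); ey = (-0.7446,0.6675)
P = B + 3.31·ex + 2.08·ey = (2.1930,2.5674)

2.19 2.57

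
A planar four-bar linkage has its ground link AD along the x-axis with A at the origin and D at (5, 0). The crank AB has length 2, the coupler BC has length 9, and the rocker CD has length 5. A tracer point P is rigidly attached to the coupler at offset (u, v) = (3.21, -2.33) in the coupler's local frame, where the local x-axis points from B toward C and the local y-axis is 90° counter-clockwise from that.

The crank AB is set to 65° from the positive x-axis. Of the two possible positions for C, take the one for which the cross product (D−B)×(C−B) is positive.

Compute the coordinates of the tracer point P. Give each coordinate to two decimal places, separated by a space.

A=(0,0), D=(5.00,0)
B = A + 2.00·(cos65°, sin65°) = (0.8452, 1.8126)
|BD| = 4.5329
circle(B,9.00) ∩ circle(D,5.00): a=8.4435, h=3.1157
  candidates: C₊=(9.8302,1.2921) cross=14.124; C₋=(7.3384,-4.4195) cross=-14.124
  mode + wants cross > 0 → take C=(9.8302,1.2921) (cross=14.124)
ex = (C−B)/|BC| = (0.9983,-0.0578); ey = (0.0578,0.9983)
P = B + 3.21·ex + -2.33·ey = (3.9151,-0.6991)

3.92 -0.70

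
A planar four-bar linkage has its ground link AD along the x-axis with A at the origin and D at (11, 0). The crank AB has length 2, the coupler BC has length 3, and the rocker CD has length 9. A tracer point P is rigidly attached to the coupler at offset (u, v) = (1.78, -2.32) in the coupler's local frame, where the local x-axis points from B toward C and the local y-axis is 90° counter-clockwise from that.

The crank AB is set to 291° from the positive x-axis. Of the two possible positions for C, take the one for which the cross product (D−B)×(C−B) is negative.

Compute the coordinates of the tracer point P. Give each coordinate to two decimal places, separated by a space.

0.42 -4.78

A=(0,0), D=(11.00,0)
B = A + 2.00·(cos291°, sin291°) = (0.7167, -1.8672)
|BD| = 10.4514
circle(B,3.00) ∩ circle(D,9.00): a=1.7812, h=2.4140
  candidates: C₊=(2.0380,0.8262) cross=25.230; C₋=(2.9005,-3.9241) cross=-25.230
  mode - wants cross < 0 → take C=(2.9005,-3.9241) (cross=-25.230)
ex = (C−B)/|BC| = (0.7279,-0.6856); ey = (0.6856,0.7279)
P = B + 1.78·ex + -2.32·ey = (0.4217,-4.7764)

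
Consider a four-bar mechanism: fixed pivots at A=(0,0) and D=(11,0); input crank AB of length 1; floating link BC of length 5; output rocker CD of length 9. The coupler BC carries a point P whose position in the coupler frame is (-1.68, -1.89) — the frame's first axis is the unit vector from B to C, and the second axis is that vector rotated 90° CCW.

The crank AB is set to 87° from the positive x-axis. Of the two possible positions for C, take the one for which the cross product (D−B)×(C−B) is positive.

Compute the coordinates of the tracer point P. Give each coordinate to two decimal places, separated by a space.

A=(0,0), D=(11.00,0)
B = A + 1.00·(cos87°, sin87°) = (0.0523, 0.9986)
|BD| = 10.9931
circle(B,5.00) ∩ circle(D,9.00): a=2.9495, h=4.0374
  candidates: C₊=(3.3564,4.7514) cross=44.383; C₋=(2.6229,-3.2900) cross=-44.383
  mode + wants cross > 0 → take C=(3.3564,4.7514) (cross=44.383)
ex = (C−B)/|BC| = (0.6608,0.7505); ey = (-0.7505,0.6608)
P = B + -1.68·ex + -1.89·ey = (0.3607,-1.5112)

0.36 -1.51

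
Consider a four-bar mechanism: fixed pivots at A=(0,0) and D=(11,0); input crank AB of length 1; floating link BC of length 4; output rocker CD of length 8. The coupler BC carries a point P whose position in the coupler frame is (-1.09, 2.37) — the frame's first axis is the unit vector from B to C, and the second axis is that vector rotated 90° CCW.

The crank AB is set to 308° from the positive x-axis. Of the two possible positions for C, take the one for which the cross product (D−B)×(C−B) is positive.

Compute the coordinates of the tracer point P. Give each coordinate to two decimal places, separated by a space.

-1.87 -0.00

A=(0,0), D=(11.00,0)
B = A + 1.00·(cos308°, sin308°) = (0.6157, -0.7880)
|BD| = 10.4142
circle(B,4.00) ∩ circle(D,8.00): a=2.9026, h=2.7523
  candidates: C₊=(3.3016,2.1760) cross=28.663; C₋=(3.7181,-3.3128) cross=-28.663
  mode + wants cross > 0 → take C=(3.3016,2.1760) (cross=28.663)
ex = (C−B)/|BC| = (0.6715,0.7410); ey = (-0.7410,0.6715)
P = B + -1.09·ex + 2.37·ey = (-1.8725,-0.0043)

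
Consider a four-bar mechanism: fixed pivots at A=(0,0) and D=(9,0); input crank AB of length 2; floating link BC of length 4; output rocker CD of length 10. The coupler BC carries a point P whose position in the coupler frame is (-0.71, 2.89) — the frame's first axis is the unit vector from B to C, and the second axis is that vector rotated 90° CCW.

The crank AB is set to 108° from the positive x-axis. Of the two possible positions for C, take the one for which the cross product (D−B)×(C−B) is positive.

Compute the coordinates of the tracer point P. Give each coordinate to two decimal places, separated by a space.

A=(0,0), D=(9.00,0)
B = A + 2.00·(cos108°, sin108°) = (-0.6180, 1.9021)
|BD| = 9.8043
circle(B,4.00) ∩ circle(D,10.00): a=0.6183, h=3.9519
  candidates: C₊=(0.7553,5.6590) cross=38.746; C₋=(-0.7782,-2.0947) cross=-38.746
  mode + wants cross > 0 → take C=(0.7553,5.6590) (cross=38.746)
ex = (C−B)/|BC| = (0.3433,0.9392); ey = (-0.9392,0.3433)
P = B + -0.71·ex + 2.89·ey = (-3.5761,2.2275)

-3.58 2.23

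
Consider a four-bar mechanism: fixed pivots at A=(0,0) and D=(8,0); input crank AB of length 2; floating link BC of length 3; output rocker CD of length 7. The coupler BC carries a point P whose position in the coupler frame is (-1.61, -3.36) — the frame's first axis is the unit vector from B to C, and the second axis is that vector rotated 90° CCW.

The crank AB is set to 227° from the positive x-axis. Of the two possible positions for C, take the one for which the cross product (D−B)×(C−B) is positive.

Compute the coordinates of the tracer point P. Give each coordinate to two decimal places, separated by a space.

-0.58 -5.11

A=(0,0), D=(8.00,0)
B = A + 2.00·(cos227°, sin227°) = (-1.3640, -1.4627)
|BD| = 9.4775
circle(B,3.00) ∩ circle(D,7.00): a=2.6285, h=1.4460
  candidates: C₊=(1.0099,0.3716) cross=13.704; C₋=(1.4562,-2.4857) cross=-13.704
  mode + wants cross > 0 → take C=(1.0099,0.3716) (cross=13.704)
ex = (C−B)/|BC| = (0.7913,0.6114); ey = (-0.6114,0.7913)
P = B + -1.61·ex + -3.36·ey = (-0.5835,-5.1059)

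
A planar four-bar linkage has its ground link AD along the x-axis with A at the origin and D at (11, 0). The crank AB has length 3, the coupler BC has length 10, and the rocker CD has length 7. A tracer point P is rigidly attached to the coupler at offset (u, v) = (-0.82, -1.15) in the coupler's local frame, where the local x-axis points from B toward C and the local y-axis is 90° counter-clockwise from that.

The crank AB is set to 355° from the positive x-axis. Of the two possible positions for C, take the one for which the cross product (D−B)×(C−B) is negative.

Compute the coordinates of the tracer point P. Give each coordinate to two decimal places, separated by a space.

A=(0,0), D=(11.00,0)
B = A + 3.00·(cos355°, sin355°) = (2.9886, -0.2615)
|BD| = 8.0157
circle(B,10.00) ∩ circle(D,7.00): a=7.1891, h=6.9510
  candidates: C₊=(9.9471,6.9204) cross=55.717; C₋=(10.4006,-6.9743) cross=-55.717
  mode - wants cross < 0 → take C=(10.4006,-6.9743) (cross=-55.717)
ex = (C−B)/|BC| = (0.7412,-0.6713); ey = (0.6713,0.7412)
P = B + -0.82·ex + -1.15·ey = (1.6088,-0.5634)

1.61 -0.56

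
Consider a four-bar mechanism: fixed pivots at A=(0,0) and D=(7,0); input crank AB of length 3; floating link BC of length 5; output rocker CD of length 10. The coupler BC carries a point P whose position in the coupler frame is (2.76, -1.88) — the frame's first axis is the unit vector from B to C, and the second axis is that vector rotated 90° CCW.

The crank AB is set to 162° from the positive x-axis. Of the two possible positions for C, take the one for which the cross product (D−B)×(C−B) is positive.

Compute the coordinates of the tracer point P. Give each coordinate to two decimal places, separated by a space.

-0.18 2.93

A=(0,0), D=(7.00,0)
B = A + 3.00·(cos162°, sin162°) = (-2.8532, 0.9271)
|BD| = 9.8967
circle(B,5.00) ∩ circle(D,10.00): a=1.1592, h=4.8638
  candidates: C₊=(-1.2435,5.6609) cross=48.135; C₋=(-2.1547,-4.0239) cross=-48.135
  mode + wants cross > 0 → take C=(-1.2435,5.6609) (cross=48.135)
ex = (C−B)/|BC| = (0.3219,0.9468); ey = (-0.9468,0.3219)
P = B + 2.76·ex + -1.88·ey = (-0.1847,2.9349)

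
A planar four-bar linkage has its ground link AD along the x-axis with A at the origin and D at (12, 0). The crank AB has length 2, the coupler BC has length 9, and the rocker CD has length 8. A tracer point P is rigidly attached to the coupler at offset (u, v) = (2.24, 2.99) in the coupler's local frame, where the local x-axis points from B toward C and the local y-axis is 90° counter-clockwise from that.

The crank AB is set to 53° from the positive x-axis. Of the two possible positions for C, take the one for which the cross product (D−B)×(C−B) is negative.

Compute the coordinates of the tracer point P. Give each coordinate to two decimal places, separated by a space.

A=(0,0), D=(12.00,0)
B = A + 2.00·(cos53°, sin53°) = (1.2036, 1.5973)
|BD| = 10.9139
circle(B,9.00) ∩ circle(D,8.00): a=6.2358, h=6.4896
  candidates: C₊=(8.3220,7.1044) cross=70.827; C₋=(6.4225,-5.7351) cross=-70.827
  mode - wants cross < 0 → take C=(6.4225,-5.7351) (cross=-70.827)
ex = (C−B)/|BC| = (0.5799,-0.8147); ey = (0.8147,0.5799)
P = B + 2.24·ex + 2.99·ey = (4.9385,1.5061)

4.94 1.51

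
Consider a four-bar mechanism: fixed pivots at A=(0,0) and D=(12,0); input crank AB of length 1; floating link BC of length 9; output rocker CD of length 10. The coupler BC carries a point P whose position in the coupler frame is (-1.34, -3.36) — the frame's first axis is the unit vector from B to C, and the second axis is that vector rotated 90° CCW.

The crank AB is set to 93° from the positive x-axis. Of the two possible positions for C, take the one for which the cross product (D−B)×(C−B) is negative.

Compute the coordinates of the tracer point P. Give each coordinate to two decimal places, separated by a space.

-3.62 0.41

A=(0,0), D=(12.00,0)
B = A + 1.00·(cos93°, sin93°) = (-0.0523, 0.9986)
|BD| = 12.0936
circle(B,9.00) ∩ circle(D,10.00): a=5.2613, h=7.3020
  candidates: C₊=(5.7939,7.8412) cross=88.308; C₋=(4.5880,-6.7129) cross=-88.308
  mode - wants cross < 0 → take C=(4.5880,-6.7129) (cross=-88.308)
ex = (C−B)/|BC| = (0.5156,-0.8568); ey = (0.8568,0.5156)
P = B + -1.34·ex + -3.36·ey = (-3.6222,0.4144)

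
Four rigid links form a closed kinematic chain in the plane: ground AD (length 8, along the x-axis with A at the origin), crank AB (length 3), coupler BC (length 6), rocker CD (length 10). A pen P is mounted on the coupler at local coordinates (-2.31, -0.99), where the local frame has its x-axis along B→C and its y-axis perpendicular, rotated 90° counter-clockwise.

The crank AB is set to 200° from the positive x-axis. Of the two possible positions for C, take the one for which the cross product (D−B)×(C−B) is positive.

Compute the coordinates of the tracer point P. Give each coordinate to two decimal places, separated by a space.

-2.64 -3.53

A=(0,0), D=(8.00,0)
B = A + 3.00·(cos200°, sin200°) = (-2.8191, -1.0261)
|BD| = 10.8676
circle(B,6.00) ∩ circle(D,10.00): a=2.4893, h=5.4593
  candidates: C₊=(-0.8563,4.6438) cross=59.329; C₋=(0.1745,-6.2259) cross=-59.329
  mode + wants cross > 0 → take C=(-0.8563,4.6438) (cross=59.329)
ex = (C−B)/|BC| = (0.3271,0.9450); ey = (-0.9450,0.3271)
P = B + -2.31·ex + -0.99·ey = (-2.6392,-3.5328)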